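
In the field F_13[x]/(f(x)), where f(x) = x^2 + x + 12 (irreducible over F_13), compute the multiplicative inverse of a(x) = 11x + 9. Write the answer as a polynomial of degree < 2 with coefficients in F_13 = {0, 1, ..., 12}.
a(x)^(-1) ≡ 7x + 6 (mod f(x))

Since f is irreducible over F_13, F_13[x]/(f) is a field and a(x) ≠ 0 has an inverse. Apply the extended Euclidean algorithm to f(x) and a(x) in F_13[x]: f(x) = (6x + 7)·a(x) + (1). The last nonzero remainder is the constant 1 = gcd(f, a) in F_13. Back-substituting through the division chain expresses 1 = s(x)·a(x) + t(x)·f(x) with s(x) ≡ 7x + 6 (mod f), so a(x)^(-1) ≡ s(x) = 7x + 6 (mod f). Check: (11x + 9)·(7x + 6) = 12x^2 + 12x + 2 ≡ 1 (mod x^2 + x + 12).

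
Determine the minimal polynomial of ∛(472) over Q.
m_α(x) = x^3 - 472

α satisfies α^3 = 472, so x^3 - 472 annihilates α. By the rational root test, a rational root p/q (in lowest terms) of x^3 - 472 would satisfy p^3 = 472 q^3, forcing q = 1 and p^3 = 472; but 472 is not a perfect cube, contradiction. A monic cubic over Q with no rational root is irreducible (any nontrivial factorization would include a linear factor). Hence x^3 - 472 is the minimal polynomial of α, and in particular [Q(α):Q] = 3.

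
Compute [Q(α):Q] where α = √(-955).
[Q(α):Q] = 2

[Q(α):Q] equals the degree of the minimal polynomial of α. Here α^2 = -955 and x^2 + 955 is irreducible (d = -955 is squarefree, ≠ 1, hence not a square), so deg(m_α) = 2. Thus [Q(α):Q] = 2.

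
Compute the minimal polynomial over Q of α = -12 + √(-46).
m_α(x) = x^2 + 24x + 190

From α + 12 = √(-46), squaring gives (α + 12)^2 = -46, i.e. α^2 + 24α + 144 = -46, so α^2 + 24α + 190 = 0. The discriminant of x^2 + 24x + 190 is (24)^2 - 4·(190) = 576 - 760 = -184, and 4·(-46) is not a perfect square in Q since -46 is squarefree and ≠ 1. Hence x^2 + 24x + 190 is irreducible over Q and is the minimal polynomial of α.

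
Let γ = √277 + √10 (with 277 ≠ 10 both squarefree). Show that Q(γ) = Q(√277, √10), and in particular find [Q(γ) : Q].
[Q(γ) : Q] = 4 (equivalently, Q(γ) = Q(√277, √10))

Obviously Q(γ) ⊆ Q(√277, √10), and [Q(√277, √10):Q] = 4 (since 277, 10 are distinct squarefree integers > 1 with 2770 not a perfect square). To show equality we compute the minimal polynomial of γ. From γ = √277 + √10: γ^2 = 277 + 2√(2770) + 10 = 287 + 2√(2770), so γ^2 - 287 = 2√(2770); squaring, (γ^2 - 287)^2 = 4·2770, i.e. γ^4 - 574γ^2 + 82369 - 11080 = 0, i.e. γ^4 - 574γ^2 + 71289 = 0. So γ is a root of x^4 - 574x^2 + 71289. This polynomial is irreducible over Q: it has no rational root (each ±√277 ± √10 is irrational), and any factorization into two quadratics over Q would force √(2770) ∈ Q (pairing opposite roots) or √277, √10 ∈ Q (other pairings), all impossible. Hence [Q(γ):Q] = 4 = [Q(√277, √10):Q], so Q(γ) = Q(√277, √10).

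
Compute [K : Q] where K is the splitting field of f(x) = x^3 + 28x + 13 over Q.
[K : Q] = 6

By the rational root test, any rational root of the monic integer polynomial f(x) = x^3 + 28x + 13 must be an integer dividing the constant term 13, i.e. one of ±{1, 13}. Evaluating: f(1) = 42, f(-1) = -16, f(13) = 2574, f(-13) = -2548; none is 0, so f has no rational root and is therefore irreducible over Q (a cubic with no linear factor over a field is irreducible). For an irreducible cubic, the Galois group is A_3 or S_3 according as the discriminant disc(f) = -4a^3 - 27b^2 = -4·(28)^3 - 27·(13)^2 = -92371 is or is not a square in Q. Here disc(f) = -92371 is not a perfect square in Q, so the Galois group of f over Q is not contained in A_3 and must be all of S_3. The splitting field has degree |S_3| = 6 over Q, so [K : Q] = 6.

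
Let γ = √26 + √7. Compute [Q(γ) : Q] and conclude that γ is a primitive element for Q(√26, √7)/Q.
[Q(γ) : Q] = 4 (equivalently, Q(γ) = Q(√26, √7))

Obviously Q(γ) ⊆ Q(√26, √7), and [Q(√26, √7):Q] = 4 (since 26, 7 are distinct squarefree integers > 1 with 182 not a perfect square). To show equality we compute the minimal polynomial of γ. From γ = √26 + √7: γ^2 = 26 + 2√(182) + 7 = 33 + 2√(182), so γ^2 - 33 = 2√(182); squaring, (γ^2 - 33)^2 = 4·182, i.e. γ^4 - 66γ^2 + 1089 - 728 = 0, i.e. γ^4 - 66γ^2 + 361 = 0. So γ is a root of x^4 - 66x^2 + 361. This polynomial is irreducible over Q: it has no rational root (each ±√26 ± √7 is irrational), and any factorization into two quadratics over Q would force √(182) ∈ Q (pairing opposite roots) or √26, √7 ∈ Q (other pairings), all impossible. Hence [Q(γ):Q] = 4 = [Q(√26, √7):Q], so Q(γ) = Q(√26, √7).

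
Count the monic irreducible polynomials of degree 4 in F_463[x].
There are 11488463448 monic irreducible polynomials of degree 4 over F_463

Each element of F_{463^4} that lies in no proper subfield is a root of exactly one monic irreducible of degree 4 over F_463, and each such polynomial has 4 distinct roots in F_{463^4}. By Möbius inversion the count is N_463(4) = (1/4) Σ_{d|4} μ(4/d) · 463^d = (1/4)(μ(4)·463^1 + μ(2)·463^2 + μ(1)·463^4) = 45953853792/4 = 11488463448.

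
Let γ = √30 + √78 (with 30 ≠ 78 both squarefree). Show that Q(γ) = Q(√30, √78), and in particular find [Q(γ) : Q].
[Q(γ) : Q] = 4 (equivalently, Q(γ) = Q(√30, √78))

Obviously Q(γ) ⊆ Q(√30, √78), and [Q(√30, √78):Q] = 4 (since 30, 78 are distinct squarefree integers > 1 with 2340 not a perfect square). To show equality we compute the minimal polynomial of γ. From γ = √30 + √78: γ^2 = 30 + 2√(2340) + 78 = 108 + 2√(2340), so γ^2 - 108 = 2√(2340); squaring, (γ^2 - 108)^2 = 4·2340, i.e. γ^4 - 216γ^2 + 11664 - 9360 = 0, i.e. γ^4 - 216γ^2 + 2304 = 0. So γ is a root of x^4 - 216x^2 + 2304. This polynomial is irreducible over Q: it has no rational root (each ±√30 ± √78 is irrational), and any factorization into two quadratics over Q would force √(2340) ∈ Q (pairing opposite roots) or √30, √78 ∈ Q (other pairings), all impossible. Hence [Q(γ):Q] = 4 = [Q(√30, √78):Q], so Q(γ) = Q(√30, √78).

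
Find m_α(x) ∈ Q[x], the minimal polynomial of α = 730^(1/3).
m_α(x) = x^3 - 730

α satisfies α^3 = 730, so x^3 - 730 annihilates α. By the rational root test, a rational root p/q (in lowest terms) of x^3 - 730 would satisfy p^3 = 730 q^3, forcing q = 1 and p^3 = 730; but 730 is not a perfect cube, contradiction. A monic cubic over Q with no rational root is irreducible (any nontrivial factorization would include a linear factor). Hence x^3 - 730 is the minimal polynomial of α, and in particular [Q(α):Q] = 3.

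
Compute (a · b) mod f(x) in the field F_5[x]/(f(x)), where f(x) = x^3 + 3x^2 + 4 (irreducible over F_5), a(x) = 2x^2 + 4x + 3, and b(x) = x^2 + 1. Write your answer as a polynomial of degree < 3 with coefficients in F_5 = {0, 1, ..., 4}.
a · b ≡ x^2 + x + 1 (mod f(x))

Multiply in F_5[x]: a(x)·b(x) = (2x^2 + 4x + 3)·(x^2 + 1) = 2x^4 + 4x^3 + 4x + 3. This has degree ≥ 3, so divide by f(x) over F_5: 2x^4 + 4x^3 + 4x + 3 = (2x + 3)·(x^3 + 3x^2 + 4) + (x^2 + x + 1). Hence a·b ≡ x^2 + x + 1 (mod f). (F_5[x]/(f) is a field with 5^3 = 125 elements since f is irreducible of degree 3.)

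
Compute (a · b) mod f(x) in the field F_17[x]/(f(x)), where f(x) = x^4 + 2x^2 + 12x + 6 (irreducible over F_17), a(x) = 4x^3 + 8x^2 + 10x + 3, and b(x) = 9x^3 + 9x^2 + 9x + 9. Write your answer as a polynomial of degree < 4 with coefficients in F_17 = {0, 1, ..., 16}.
a · b ≡ 2x^3 + 6x^2 + 14x + 2 (mod f(x))

Multiply in F_17[x]: a(x)·b(x) = (4x^3 + 8x^2 + 10x + 3)·(9x^3 + 9x^2 + 9x + 9) = 2x^6 + 6x^5 + 11x^4 + 4x^3 + 2x^2 + 15x + 10. This has degree ≥ 4, so divide by f(x) over F_17: 2x^6 + 6x^5 + 11x^4 + 4x^3 + 2x^2 + 15x + 10 = (2x^2 + 6x + 7)·(x^4 + 2x^2 + 12x + 6) + (2x^3 + 6x^2 + 14x + 2). Hence a·b ≡ 2x^3 + 6x^2 + 14x + 2 (mod f). (F_17[x]/(f) is a field with 17^4 = 83521 elements since f is irreducible of degree 4.)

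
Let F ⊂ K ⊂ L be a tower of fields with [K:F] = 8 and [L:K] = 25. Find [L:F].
[L:F] = 200

The tower law says that for any tower of field extensions F ⊂ K ⊂ L with finite degrees, [L:F] = [L:K] · [K:F]. Here this gives [L:F] = 25 · 8 = 200.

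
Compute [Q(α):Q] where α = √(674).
[Q(α):Q] = 2

[Q(α):Q] equals the degree of the minimal polynomial of α. Here α^2 = 674 and x^2 - 674 is irreducible (d = 674 is squarefree, ≠ 1, hence not a square), so deg(m_α) = 2. Thus [Q(α):Q] = 2.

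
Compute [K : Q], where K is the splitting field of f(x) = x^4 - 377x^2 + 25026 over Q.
[K : Q] = 4

Solving the quadratic in x^2: x^2 = (377 ± √(377^2 - 4·25026))/2 = (377 ± √42025)/2 = (377 ± 205)/2, giving x^2 = 86 or x^2 = 291. So f(x) = (x^2 - 86)(x^2 - 291) and the roots of f are ±√86, ±√291. Hence the splitting field is K = Q(√86, √291). Since 86 and 291 are distinct squarefree integers > 1, their product 25026 is not a perfect square, so √291 ∉ Q(√86). By the tower law [K:Q] = [Q(√86,√291):Q(√86)] · [Q(√86):Q] = 2 · 2 = 4.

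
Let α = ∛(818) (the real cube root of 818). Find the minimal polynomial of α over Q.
m_α(x) = x^3 - 818

α satisfies α^3 = 818, so x^3 - 818 annihilates α. By the rational root test, a rational root p/q (in lowest terms) of x^3 - 818 would satisfy p^3 = 818 q^3, forcing q = 1 and p^3 = 818; but 818 is not a perfect cube, contradiction. A monic cubic over Q with no rational root is irreducible (any nontrivial factorization would include a linear factor). Hence x^3 - 818 is the minimal polynomial of α, and in particular [Q(α):Q] = 3.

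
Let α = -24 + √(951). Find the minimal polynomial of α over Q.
m_α(x) = x^2 + 48x - 375

From α + 24 = √(951), squaring gives (α + 24)^2 = 951, i.e. α^2 + 48α + 576 = 951, so α^2 + 48α - 375 = 0. The discriminant of x^2 + 48x - 375 is (48)^2 - 4·(-375) = 2304 + 1500 = 3804, and 4·(951) is not a perfect square in Q since 951 is squarefree and ≠ 1. Hence x^2 + 48x - 375 is irreducible over Q and is the minimal polynomial of α.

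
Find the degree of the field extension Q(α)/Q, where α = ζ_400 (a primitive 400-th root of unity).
[Q(α):Q] = 160

The minimal polynomial of ζ_400 over Q is the 400-th cyclotomic polynomial Φ_400(x), which is irreducible over Q and has degree φ(400) = 160. Hence [Q(α):Q] = φ(400) = 160.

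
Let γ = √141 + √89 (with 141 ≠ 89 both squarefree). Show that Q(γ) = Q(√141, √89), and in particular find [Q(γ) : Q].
[Q(γ) : Q] = 4 (equivalently, Q(γ) = Q(√141, √89))

Obviously Q(γ) ⊆ Q(√141, √89), and [Q(√141, √89):Q] = 4 (since 141, 89 are distinct squarefree integers > 1 with 12549 not a perfect square). To show equality we compute the minimal polynomial of γ. From γ = √141 + √89: γ^2 = 141 + 2√(12549) + 89 = 230 + 2√(12549), so γ^2 - 230 = 2√(12549); squaring, (γ^2 - 230)^2 = 4·12549, i.e. γ^4 - 460γ^2 + 52900 - 50196 = 0, i.e. γ^4 - 460γ^2 + 2704 = 0. So γ is a root of x^4 - 460x^2 + 2704. This polynomial is irreducible over Q: it has no rational root (each ±√141 ± √89 is irrational), and any factorization into two quadratics over Q would force √(12549) ∈ Q (pairing opposite roots) or √141, √89 ∈ Q (other pairings), all impossible. Hence [Q(γ):Q] = 4 = [Q(√141, √89):Q], so Q(γ) = Q(√141, √89).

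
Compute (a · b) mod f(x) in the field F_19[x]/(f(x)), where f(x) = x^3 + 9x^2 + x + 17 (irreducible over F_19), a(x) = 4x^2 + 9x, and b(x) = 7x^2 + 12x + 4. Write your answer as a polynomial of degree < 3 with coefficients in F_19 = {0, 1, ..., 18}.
a · b ≡ 16x^2 + 5x + 3 (mod f(x))

Multiply in F_19[x]: a(x)·b(x) = (4x^2 + 9x)·(7x^2 + 12x + 4) = 9x^4 + 16x^3 + 10x^2 + 17x. This has degree ≥ 3, so divide by f(x) over F_19: 9x^4 + 16x^3 + 10x^2 + 17x = (9x + 11)·(x^3 + 9x^2 + x + 17) + (16x^2 + 5x + 3). Hence a·b ≡ 16x^2 + 5x + 3 (mod f). (F_19[x]/(f) is a field with 19^3 = 6859 elements since f is irreducible of degree 3.)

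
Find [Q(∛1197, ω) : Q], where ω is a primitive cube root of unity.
[Q(∛1197, ω) : Q] = 6

[Q(∛1197):Q] = 3 (min poly x^3 - 1197, irreducible since 1197 is not a perfect cube). [Q(ω):Q] = 2 (min poly x^2 + x + 1). Since Q(∛1197) ⊂ R and ω ∉ R, we have ω ∉ Q(∛1197), so x^2 + x + 1 remains irreducible over Q(∛1197) and [Q(∛1197, ω) : Q(∛1197)] = 2. By the tower law, [Q(∛1197, ω) : Q] = 3 · 2 = 6. (In fact Q(∛1197, ω) is the splitting field of x^3 - 1197 over Q.)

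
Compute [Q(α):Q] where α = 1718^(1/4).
[Q(α):Q] = 4

α is a root of x^4 - 1718. By Eisenstein's criterion at the prime p = 2 (which divides the constant term 1718 but p^2 = 4 does not, since 1718 is squarefree), x^4 - 1718 is irreducible over Q. Hence [Q(α):Q] = 4.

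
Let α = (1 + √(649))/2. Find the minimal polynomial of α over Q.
m_α(x) = x^2 - x - 162

From 2α - 1 = √(649), squaring gives (2α - 1)^2 = 649, i.e. 4α^2 - 4α + 1 = 649, so α^2 - α + (1 - 649)/4 = 0. Since 649 ≡ 1 (mod 4), (1 - 649)/4 = -162 ∈ Z. The polynomial x^2 - x - 162 has discriminant 1 - 4·(-162) = 649, which is not a perfect square in Q (d = 649 is squarefree and ≠ 1), so x^2 - x - 162 is irreducible over Q. It is the minimal polynomial of α.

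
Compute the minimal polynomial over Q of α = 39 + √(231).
m_α(x) = x^2 - 78x + 1290

From α - 39 = √(231), squaring gives (α - 39)^2 = 231, i.e. α^2 - 78α + 1521 = 231, so α^2 - 78α + 1290 = 0. The discriminant of x^2 - 78x + 1290 is (-78)^2 - 4·(1290) = 6084 - 5160 = 924, and 4·(231) is not a perfect square in Q since 231 is squarefree and ≠ 1. Hence x^2 - 78x + 1290 is irreducible over Q and is the minimal polynomial of α.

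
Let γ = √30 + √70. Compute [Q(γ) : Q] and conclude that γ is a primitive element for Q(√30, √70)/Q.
[Q(γ) : Q] = 4 (equivalently, Q(γ) = Q(√30, √70))

Obviously Q(γ) ⊆ Q(√30, √70), and [Q(√30, √70):Q] = 4 (since 30, 70 are distinct squarefree integers > 1 with 2100 not a perfect square). To show equality we compute the minimal polynomial of γ. From γ = √30 + √70: γ^2 = 30 + 2√(2100) + 70 = 100 + 2√(2100), so γ^2 - 100 = 2√(2100); squaring, (γ^2 - 100)^2 = 4·2100, i.e. γ^4 - 200γ^2 + 10000 - 8400 = 0, i.e. γ^4 - 200γ^2 + 1600 = 0. So γ is a root of x^4 - 200x^2 + 1600. This polynomial is irreducible over Q: it has no rational root (each ±√30 ± √70 is irrational), and any factorization into two quadratics over Q would force √(2100) ∈ Q (pairing opposite roots) or √30, √70 ∈ Q (other pairings), all impossible. Hence [Q(γ):Q] = 4 = [Q(√30, √70):Q], so Q(γ) = Q(√30, √70).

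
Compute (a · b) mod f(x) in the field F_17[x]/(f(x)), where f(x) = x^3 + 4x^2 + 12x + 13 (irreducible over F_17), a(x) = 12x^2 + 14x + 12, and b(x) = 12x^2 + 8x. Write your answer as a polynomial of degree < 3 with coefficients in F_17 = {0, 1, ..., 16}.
a · b ≡ 14x^2 + 13x + 10 (mod f(x))

Multiply in F_17[x]: a(x)·b(x) = (12x^2 + 14x + 12)·(12x^2 + 8x) = 8x^4 + 9x^3 + x^2 + 11x. This has degree ≥ 3, so divide by f(x) over F_17: 8x^4 + 9x^3 + x^2 + 11x = (8x + 11)·(x^3 + 4x^2 + 12x + 13) + (14x^2 + 13x + 10). Hence a·b ≡ 14x^2 + 13x + 10 (mod f). (F_17[x]/(f) is a field with 17^3 = 4913 elements since f is irreducible of degree 3.)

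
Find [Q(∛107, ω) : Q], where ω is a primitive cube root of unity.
[Q(∛107, ω) : Q] = 6

[Q(∛107):Q] = 3 (min poly x^3 - 107, irreducible since 107 is not a perfect cube). [Q(ω):Q] = 2 (min poly x^2 + x + 1). Since Q(∛107) ⊂ R and ω ∉ R, we have ω ∉ Q(∛107), so x^2 + x + 1 remains irreducible over Q(∛107) and [Q(∛107, ω) : Q(∛107)] = 2. By the tower law, [Q(∛107, ω) : Q] = 3 · 2 = 6. (In fact Q(∛107, ω) is the splitting field of x^3 - 107 over Q.)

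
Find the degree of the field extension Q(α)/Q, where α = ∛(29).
[Q(α):Q] = 3

The minimal polynomial of α is x^3 - 29, irreducible over Q since 29 is not a perfect cube (so x^3 - 29 has no rational root). Hence [Q(α):Q] = deg(m_α) = 3.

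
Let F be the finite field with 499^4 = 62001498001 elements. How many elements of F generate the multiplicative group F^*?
There are φ(62001498000) = 14736384000 primitive elements

F_q^* is cyclic of order q - 1 = 62001498000. A cyclic group of order m has exactly φ(m) generators. Here m = 62001498000 = 2^4 · 3 · 5^3 · 13 · 61 · 83 · 157, so the number of primitive elements is φ(62001498000) = 14736384000.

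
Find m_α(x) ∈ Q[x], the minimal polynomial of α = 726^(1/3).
m_α(x) = x^3 - 726

α satisfies α^3 = 726, so x^3 - 726 annihilates α. By the rational root test, a rational root p/q (in lowest terms) of x^3 - 726 would satisfy p^3 = 726 q^3, forcing q = 1 and p^3 = 726; but 726 is not a perfect cube, contradiction. A monic cubic over Q with no rational root is irreducible (any nontrivial factorization would include a linear factor). Hence x^3 - 726 is the minimal polynomial of α, and in particular [Q(α):Q] = 3.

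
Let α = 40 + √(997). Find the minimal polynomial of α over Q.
m_α(x) = x^2 - 80x + 603

From α - 40 = √(997), squaring gives (α - 40)^2 = 997, i.e. α^2 - 80α + 1600 = 997, so α^2 - 80α + 603 = 0. The discriminant of x^2 - 80x + 603 is (-80)^2 - 4·(603) = 6400 - 2412 = 3988, and 4·(997) is not a perfect square in Q since 997 is squarefree and ≠ 1. Hence x^2 - 80x + 603 is irreducible over Q and is the minimal polynomial of α.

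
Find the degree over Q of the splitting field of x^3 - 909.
[K : Q] = 6

The roots of x^3 - 909 are ∛909, ω∛909, ω^2∛909 where ω = e^(2πi/3) is a primitive cube root of unity, so K = Q(∛909, ω). Now [Q(∛909):Q] = 3 (since 909 is not a perfect cube, x^3 - 909 is irreducible) and [Q(ω):Q] = 2. Both 2 and 3 divide [K:Q], and [K:Q] ≤ 3·2 = 6, so [K:Q] = 6. (Equivalently: Q(∛909) ⊂ R but ω ∉ R, so [K : Q(∛909)] = 2.)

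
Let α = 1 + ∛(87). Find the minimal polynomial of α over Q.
m_α(x) = x^3 - 3x^2 + 3x - 88

Set β = α - 1 = ∛(87), so β^3 = 87. Then (α - 1)^3 - 87 = 0, i.e. α is a root of g(x) = (x - 1)^3 - 87 = x^3 - 3x^2 + 3x - 88. Since g(x) = h(x - 1) where h(x) = x^3 - 87, and h is irreducible over Q (because 87 is not a perfect cube, so h has no rational root, and a monic cubic with no rational root is irreducible), g is also irreducible (irreducibility is preserved under the substitution x → x - 1). Hence m_α(x) = x^3 - 3x^2 + 3x - 88.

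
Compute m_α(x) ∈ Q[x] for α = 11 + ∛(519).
m_α(x) = x^3 - 33x^2 + 363x - 1850

Set β = α - 11 = ∛(519), so β^3 = 519. Then (α - 11)^3 - 519 = 0, i.e. α is a root of g(x) = (x - 11)^3 - 519 = x^3 - 33x^2 + 363x - 1850. Since g(x) = h(x - 11) where h(x) = x^3 - 519, and h is irreducible over Q (because 519 is not a perfect cube, so h has no rational root, and a monic cubic with no rational root is irreducible), g is also irreducible (irreducibility is preserved under the substitution x → x - 11). Hence m_α(x) = x^3 - 33x^2 + 363x - 1850.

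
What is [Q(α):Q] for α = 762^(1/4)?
[Q(α):Q] = 4

α is a root of x^4 - 762. By Eisenstein's criterion at the prime p = 2 (which divides the constant term 762 but p^2 = 4 does not, since 762 is squarefree), x^4 - 762 is irreducible over Q. Hence [Q(α):Q] = 4.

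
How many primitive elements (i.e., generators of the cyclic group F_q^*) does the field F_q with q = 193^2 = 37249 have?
There are φ(37248) = 12288 primitive elements

F_q^* is cyclic of order q - 1 = 37248. A cyclic group of order m has exactly φ(m) generators. Here m = 37248 = 2^7 · 3 · 97, so the number of primitive elements is φ(37248) = 12288.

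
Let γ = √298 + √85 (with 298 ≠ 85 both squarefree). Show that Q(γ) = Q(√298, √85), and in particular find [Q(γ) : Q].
[Q(γ) : Q] = 4 (equivalently, Q(γ) = Q(√298, √85))

Obviously Q(γ) ⊆ Q(√298, √85), and [Q(√298, √85):Q] = 4 (since 298, 85 are distinct squarefree integers > 1 with 25330 not a perfect square). To show equality we compute the minimal polynomial of γ. From γ = √298 + √85: γ^2 = 298 + 2√(25330) + 85 = 383 + 2√(25330), so γ^2 - 383 = 2√(25330); squaring, (γ^2 - 383)^2 = 4·25330, i.e. γ^4 - 766γ^2 + 146689 - 101320 = 0, i.e. γ^4 - 766γ^2 + 45369 = 0. So γ is a root of x^4 - 766x^2 + 45369. This polynomial is irreducible over Q: it has no rational root (each ±√298 ± √85 is irrational), and any factorization into two quadratics over Q would force √(25330) ∈ Q (pairing opposite roots) or √298, √85 ∈ Q (other pairings), all impossible. Hence [Q(γ):Q] = 4 = [Q(√298, √85):Q], so Q(γ) = Q(√298, √85).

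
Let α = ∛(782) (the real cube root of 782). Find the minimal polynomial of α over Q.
m_α(x) = x^3 - 782

α satisfies α^3 = 782, so x^3 - 782 annihilates α. By the rational root test, a rational root p/q (in lowest terms) of x^3 - 782 would satisfy p^3 = 782 q^3, forcing q = 1 and p^3 = 782; but 782 is not a perfect cube, contradiction. A monic cubic over Q with no rational root is irreducible (any nontrivial factorization would include a linear factor). Hence x^3 - 782 is the minimal polynomial of α, and in particular [Q(α):Q] = 3.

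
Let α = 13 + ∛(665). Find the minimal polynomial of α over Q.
m_α(x) = x^3 - 39x^2 + 507x - 2862

Set β = α - 13 = ∛(665), so β^3 = 665. Then (α - 13)^3 - 665 = 0, i.e. α is a root of g(x) = (x - 13)^3 - 665 = x^3 - 39x^2 + 507x - 2862. Since g(x) = h(x - 13) where h(x) = x^3 - 665, and h is irreducible over Q (because 665 is not a perfect cube, so h has no rational root, and a monic cubic with no rational root is irreducible), g is also irreducible (irreducibility is preserved under the substitution x → x - 13). Hence m_α(x) = x^3 - 39x^2 + 507x - 2862.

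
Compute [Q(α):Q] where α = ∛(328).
[Q(α):Q] = 3

The minimal polynomial of α is x^3 - 328, irreducible over Q since 328 is not a perfect cube (so x^3 - 328 has no rational root). Hence [Q(α):Q] = deg(m_α) = 3.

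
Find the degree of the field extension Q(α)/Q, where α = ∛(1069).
[Q(α):Q] = 3

The minimal polynomial of α is x^3 - 1069, irreducible over Q since 1069 is not a perfect cube (so x^3 - 1069 has no rational root). Hence [Q(α):Q] = deg(m_α) = 3.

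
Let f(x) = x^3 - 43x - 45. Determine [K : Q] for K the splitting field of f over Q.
[K : Q] = 6

By the rational root test, any rational root of the monic integer polynomial f(x) = x^3 - 43x - 45 must be an integer dividing the constant term -45, i.e. one of ±{1, 3, 5, 9, 15, 45}. Evaluating: f(1) = -87, f(-1) = -3, f(3) = -147, f(-3) = 57, f(5) = -135, f(-5) = 45, f(9) = 297, f(-9) = -387, f(15) = 2685, f(-15) = -2775, f(45) = 89145, f(-45) = -89235; none is 0, so f has no rational root and is therefore irreducible over Q (a cubic with no linear factor over a field is irreducible). For an irreducible cubic, the Galois group is A_3 or S_3 according as the discriminant disc(f) = -4a^3 - 27b^2 = -4·(-43)^3 - 27·(-45)^2 = 263353 is or is not a square in Q. Here disc(f) = 263353 is not a perfect square in Q, so the Galois group of f over Q is not contained in A_3 and must be all of S_3. The splitting field has degree |S_3| = 6 over Q, so [K : Q] = 6.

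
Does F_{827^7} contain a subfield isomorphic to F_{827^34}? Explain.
No: F_{827^34} is not a subfield of F_{827^7}

F_{p^m} embeds in F_{p^n} iff m | n. Here 34 ∤ 7 (since 7 = 0·34 + 7 with remainder 7 ≠ 0), so F_{827^34} is not a subfield of F_{827^7}. Equivalently: if it were, the tower law would give 34 = [F_{827^34}:F_827] dividing [F_{827^7}:F_827] = 7, contradiction.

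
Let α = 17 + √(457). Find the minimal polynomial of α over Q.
m_α(x) = x^2 - 34x - 168

From α - 17 = √(457), squaring gives (α - 17)^2 = 457, i.e. α^2 - 34α + 289 = 457, so α^2 - 34α - 168 = 0. The discriminant of x^2 - 34x - 168 is (-34)^2 - 4·(-168) = 1156 + 672 = 1828, and 4·(457) is not a perfect square in Q since 457 is squarefree and ≠ 1. Hence x^2 - 34x - 168 is irreducible over Q and is the minimal polynomial of α.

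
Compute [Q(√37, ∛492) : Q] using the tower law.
[Q(√37, ∛492) : Q] = 6

Let L = Q(√37, ∛492). Since Q(√37) ⊂ L and [Q(√37):Q] = 2, the tower law gives 2 | [L:Q]. Likewise Q(∛492) ⊂ L with [Q(∛492):Q] = 3 (because 492 is not a perfect cube), so 3 | [L:Q]. As gcd(2,3) = 1, [L:Q] is divisible by 6. Conversely L is generated over Q by √37 and ∛492, so [L:Q] ≤ 2·3 = 6. Therefore [Q(√37, ∛492) : Q] = 6.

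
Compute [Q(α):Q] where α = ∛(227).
[Q(α):Q] = 3

The minimal polynomial of α is x^3 - 227, irreducible over Q since 227 is not a perfect cube (so x^3 - 227 has no rational root). Hence [Q(α):Q] = deg(m_α) = 3.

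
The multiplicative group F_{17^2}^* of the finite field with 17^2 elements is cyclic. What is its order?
|F_{17^2}^*| = 288

F_{17^2} has 17^2 = 289 elements; its multiplicative group consists of all nonzero elements, so |F_{17^2}^*| = 289 - 1 = 288. (It is cyclic since any finite subgroup of the multiplicative group of a field is cyclic.)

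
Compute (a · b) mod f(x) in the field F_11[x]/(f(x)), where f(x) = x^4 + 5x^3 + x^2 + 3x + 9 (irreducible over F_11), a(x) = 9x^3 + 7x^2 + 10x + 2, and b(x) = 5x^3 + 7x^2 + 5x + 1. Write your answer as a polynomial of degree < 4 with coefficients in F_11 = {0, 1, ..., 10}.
a · b ≡ 10x^3 + 6x^2 + 6x + 7 (mod f(x))

Multiply in F_11[x]: a(x)·b(x) = (9x^3 + 7x^2 + 10x + 2)·(5x^3 + 7x^2 + 5x + 1) = x^6 + 10x^5 + x^4 + 3x^3 + 5x^2 + 9x + 2. This has degree ≥ 4, so divide by f(x) over F_11: x^6 + 10x^5 + x^4 + 3x^3 + 5x^2 + 9x + 2 = (x^2 + 5x + 8)·(x^4 + 5x^3 + x^2 + 3x + 9) + (10x^3 + 6x^2 + 6x + 7). Hence a·b ≡ 10x^3 + 6x^2 + 6x + 7 (mod f). (F_11[x]/(f) is a field with 11^4 = 14641 elements since f is irreducible of degree 4.)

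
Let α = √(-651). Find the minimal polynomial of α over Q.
m_α(x) = x^2 + 651

α satisfies α^2 + 651 = 0, so x^2 + 651 annihilates α. Since d = -651 is squarefree and ≠ 1, it is not a perfect square in Q, so x^2 + 651 has no rational root and is therefore irreducible over Q (a degree-2 polynomial over a field is irreducible iff it has no root). Hence m_α(x) = x^2 + 651.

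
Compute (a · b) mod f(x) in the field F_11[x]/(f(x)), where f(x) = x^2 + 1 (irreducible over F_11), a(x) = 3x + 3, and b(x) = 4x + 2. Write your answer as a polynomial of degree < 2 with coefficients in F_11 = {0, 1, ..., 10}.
a · b ≡ 7x + 5 (mod f(x))

Multiply in F_11[x]: a(x)·b(x) = (3x + 3)·(4x + 2) = x^2 + 7x + 6. This has degree ≥ 2, so divide by f(x) over F_11: x^2 + 7x + 6 = (1)·(x^2 + 1) + (7x + 5). Hence a·b ≡ 7x + 5 (mod f). (F_11[x]/(f) is a field with 11^2 = 121 elements since f is irreducible of degree 2.)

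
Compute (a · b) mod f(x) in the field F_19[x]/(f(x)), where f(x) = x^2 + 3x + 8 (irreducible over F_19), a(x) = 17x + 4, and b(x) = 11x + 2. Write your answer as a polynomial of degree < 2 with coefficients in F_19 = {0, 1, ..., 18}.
a · b ≡ 11x + 13 (mod f(x))

Multiply in F_19[x]: a(x)·b(x) = (17x + 4)·(11x + 2) = 16x^2 + 2x + 8. This has degree ≥ 2, so divide by f(x) over F_19: 16x^2 + 2x + 8 = (16)·(x^2 + 3x + 8) + (11x + 13). Hence a·b ≡ 11x + 13 (mod f). (F_19[x]/(f) is a field with 19^2 = 361 elements since f is irreducible of degree 2.)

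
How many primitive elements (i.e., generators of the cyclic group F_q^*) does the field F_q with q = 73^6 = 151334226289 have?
There are φ(151334226288) = 41990400000 primitive elements

F_q^* is cyclic of order q - 1 = 151334226288. A cyclic group of order m has exactly φ(m) generators. Here m = 151334226288 = 2^4 · 3^3 · 7 · 37 · 751 · 1801, so the number of primitive elements is φ(151334226288) = 41990400000.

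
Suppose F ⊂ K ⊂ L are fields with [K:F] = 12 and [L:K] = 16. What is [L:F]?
[L:F] = 192

The tower law says that for any tower of field extensions F ⊂ K ⊂ L with finite degrees, [L:F] = [L:K] · [K:F]. Here this gives [L:F] = 16 · 12 = 192.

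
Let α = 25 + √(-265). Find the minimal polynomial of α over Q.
m_α(x) = x^2 - 50x + 890

From α - 25 = √(-265), squaring gives (α - 25)^2 = -265, i.e. α^2 - 50α + 625 = -265, so α^2 - 50α + 890 = 0. The discriminant of x^2 - 50x + 890 is (-50)^2 - 4·(890) = 2500 - 3560 = -1060, and 4·(-265) is not a perfect square in Q since -265 is squarefree and ≠ 1. Hence x^2 - 50x + 890 is irreducible over Q and is the minimal polynomial of α.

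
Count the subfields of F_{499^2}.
F_{499^2} has 2 subfields

The subfields of F_{p^n} are exactly the fields F_{p^d} for d | n (each is the fixed field of the unique index-d subgroup of Gal(F_{p^n}/F_p) ≅ Z/nZ). The divisors of n = 2 are {1, 2}, giving 2 subfields: F_{499^1}, F_{499^2}.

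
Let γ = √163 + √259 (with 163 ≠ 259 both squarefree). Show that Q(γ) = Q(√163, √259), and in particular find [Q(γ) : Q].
[Q(γ) : Q] = 4 (equivalently, Q(γ) = Q(√163, √259))

Obviously Q(γ) ⊆ Q(√163, √259), and [Q(√163, √259):Q] = 4 (since 163, 259 are distinct squarefree integers > 1 with 42217 not a perfect square). To show equality we compute the minimal polynomial of γ. From γ = √163 + √259: γ^2 = 163 + 2√(42217) + 259 = 422 + 2√(42217), so γ^2 - 422 = 2√(42217); squaring, (γ^2 - 422)^2 = 4·42217, i.e. γ^4 - 844γ^2 + 178084 - 168868 = 0, i.e. γ^4 - 844γ^2 + 9216 = 0. So γ is a root of x^4 - 844x^2 + 9216. This polynomial is irreducible over Q: it has no rational root (each ±√163 ± √259 is irrational), and any factorization into two quadratics over Q would force √(42217) ∈ Q (pairing opposite roots) or √163, √259 ∈ Q (other pairings), all impossible. Hence [Q(γ):Q] = 4 = [Q(√163, √259):Q], so Q(γ) = Q(√163, √259).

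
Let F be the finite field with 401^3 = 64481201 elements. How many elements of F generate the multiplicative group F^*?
There are φ(64481200) = 22106880 primitive elements

F_q^* is cyclic of order q - 1 = 64481200. A cyclic group of order m has exactly φ(m) generators. Here m = 64481200 = 2^4 · 5^2 · 7 · 23029, so the number of primitive elements is φ(64481200) = 22106880.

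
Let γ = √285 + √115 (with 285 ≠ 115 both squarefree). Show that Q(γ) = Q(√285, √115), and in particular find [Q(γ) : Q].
[Q(γ) : Q] = 4 (equivalently, Q(γ) = Q(√285, √115))

Obviously Q(γ) ⊆ Q(√285, √115), and [Q(√285, √115):Q] = 4 (since 285, 115 are distinct squarefree integers > 1 with 32775 not a perfect square). To show equality we compute the minimal polynomial of γ. From γ = √285 + √115: γ^2 = 285 + 2√(32775) + 115 = 400 + 2√(32775), so γ^2 - 400 = 2√(32775); squaring, (γ^2 - 400)^2 = 4·32775, i.e. γ^4 - 800γ^2 + 160000 - 131100 = 0, i.e. γ^4 - 800γ^2 + 28900 = 0. So γ is a root of x^4 - 800x^2 + 28900. This polynomial is irreducible over Q: it has no rational root (each ±√285 ± √115 is irrational), and any factorization into two quadratics over Q would force √(32775) ∈ Q (pairing opposite roots) or √285, √115 ∈ Q (other pairings), all impossible. Hence [Q(γ):Q] = 4 = [Q(√285, √115):Q], so Q(γ) = Q(√285, √115).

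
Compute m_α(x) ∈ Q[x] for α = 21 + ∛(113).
m_α(x) = x^3 - 63x^2 + 1323x - 9374

Set β = α - 21 = ∛(113), so β^3 = 113. Then (α - 21)^3 - 113 = 0, i.e. α is a root of g(x) = (x - 21)^3 - 113 = x^3 - 63x^2 + 1323x - 9374. Since g(x) = h(x - 21) where h(x) = x^3 - 113, and h is irreducible over Q (because 113 is not a perfect cube, so h has no rational root, and a monic cubic with no rational root is irreducible), g is also irreducible (irreducibility is preserved under the substitution x → x - 21). Hence m_α(x) = x^3 - 63x^2 + 1323x - 9374.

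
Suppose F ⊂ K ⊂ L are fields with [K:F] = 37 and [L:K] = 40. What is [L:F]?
[L:F] = 1480

The tower law says that for any tower of field extensions F ⊂ K ⊂ L with finite degrees, [L:F] = [L:K] · [K:F]. Here this gives [L:F] = 40 · 37 = 1480.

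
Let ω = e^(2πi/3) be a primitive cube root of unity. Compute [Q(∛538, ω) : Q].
[Q(∛538, ω) : Q] = 6

[Q(∛538):Q] = 3 (min poly x^3 - 538, irreducible since 538 is not a perfect cube). [Q(ω):Q] = 2 (min poly x^2 + x + 1). Since Q(∛538) ⊂ R and ω ∉ R, we have ω ∉ Q(∛538), so x^2 + x + 1 remains irreducible over Q(∛538) and [Q(∛538, ω) : Q(∛538)] = 2. By the tower law, [Q(∛538, ω) : Q] = 3 · 2 = 6. (In fact Q(∛538, ω) is the splitting field of x^3 - 538 over Q.)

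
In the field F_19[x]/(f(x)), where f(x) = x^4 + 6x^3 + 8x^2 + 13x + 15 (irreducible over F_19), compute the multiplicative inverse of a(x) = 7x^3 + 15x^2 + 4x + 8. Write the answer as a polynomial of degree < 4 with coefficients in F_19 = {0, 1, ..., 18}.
a(x)^(-1) ≡ 12x^3 + 2x + 10 (mod f(x))

Since f is irreducible over F_19, F_19[x]/(f) is a field and a(x) ≠ 0 has an inverse. Apply the extended Euclidean algorithm to f(x) and a(x) in F_19[x]: f(x) = (11x + 18)·a(x) + (17x^2 + 5x + 4);  a(x) = (6x + 17)·(17x^2 + 5x + 4) + (9x + 16);  (17x^2 + 5x + 4) = (4x + 4)·(9x + 16) + (16). The last nonzero remainder is the constant 16 = gcd(f, a) in F_19. Back-substituting through the division chain expresses 16 = s(x)·a(x) + t(x)·f(x) with s(x) ≡ 2x^3 + 13x + 8 (mod f), so (2x^3 + 13x + 8)·a(x) ≡ 16 (mod f). Multiplying by 16^(-1) ≡ 6 in F_19 gives a(x)^(-1) ≡ 6·(2x^3 + 13x + 8) ≡ 12x^3 + 2x + 10 (mod f). Check: (7x^3 + 15x^2 + 4x + 8)·(12x^3 + 2x + 10) = 8x^6 + 9x^5 + 5x^4 + 6x^3 + 6x^2 + 18x + 4 ≡ 1 (mod x^4 + 6x^3 + 8x^2 + 13x + 15).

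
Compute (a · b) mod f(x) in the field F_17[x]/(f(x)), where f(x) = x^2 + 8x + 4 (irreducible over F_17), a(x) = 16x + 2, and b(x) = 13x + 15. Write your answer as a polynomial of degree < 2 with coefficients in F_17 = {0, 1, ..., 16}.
a · b ≡ 13x + 14 (mod f(x))

Multiply in F_17[x]: a(x)·b(x) = (16x + 2)·(13x + 15) = 4x^2 + 11x + 13. This has degree ≥ 2, so divide by f(x) over F_17: 4x^2 + 11x + 13 = (4)·(x^2 + 8x + 4) + (13x + 14). Hence a·b ≡ 13x + 14 (mod f). (F_17[x]/(f) is a field with 17^2 = 289 elements since f is irreducible of degree 2.)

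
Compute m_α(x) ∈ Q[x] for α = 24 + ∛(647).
m_α(x) = x^3 - 72x^2 + 1728x - 14471

Set β = α - 24 = ∛(647), so β^3 = 647. Then (α - 24)^3 - 647 = 0, i.e. α is a root of g(x) = (x - 24)^3 - 647 = x^3 - 72x^2 + 1728x - 14471. Since g(x) = h(x - 24) where h(x) = x^3 - 647, and h is irreducible over Q (because 647 is not a perfect cube, so h has no rational root, and a monic cubic with no rational root is irreducible), g is also irreducible (irreducibility is preserved under the substitution x → x - 24). Hence m_α(x) = x^3 - 72x^2 + 1728x - 14471.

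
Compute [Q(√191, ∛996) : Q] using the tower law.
[Q(√191, ∛996) : Q] = 6

Let L = Q(√191, ∛996). Since Q(√191) ⊂ L and [Q(√191):Q] = 2, the tower law gives 2 | [L:Q]. Likewise Q(∛996) ⊂ L with [Q(∛996):Q] = 3 (because 996 is not a perfect cube), so 3 | [L:Q]. As gcd(2,3) = 1, [L:Q] is divisible by 6. Conversely L is generated over Q by √191 and ∛996, so [L:Q] ≤ 2·3 = 6. Therefore [Q(√191, ∛996) : Q] = 6.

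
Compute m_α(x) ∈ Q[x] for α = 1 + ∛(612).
m_α(x) = x^3 - 3x^2 + 3x - 613

Set β = α - 1 = ∛(612), so β^3 = 612. Then (α - 1)^3 - 612 = 0, i.e. α is a root of g(x) = (x - 1)^3 - 612 = x^3 - 3x^2 + 3x - 613. Since g(x) = h(x - 1) where h(x) = x^3 - 612, and h is irreducible over Q (because 612 is not a perfect cube, so h has no rational root, and a monic cubic with no rational root is irreducible), g is also irreducible (irreducibility is preserved under the substitution x → x - 1). Hence m_α(x) = x^3 - 3x^2 + 3x - 613.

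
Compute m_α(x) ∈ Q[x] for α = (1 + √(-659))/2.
m_α(x) = x^2 - x + 165

From 2α - 1 = √(-659), squaring gives (2α - 1)^2 = -659, i.e. 4α^2 - 4α + 1 = -659, so α^2 - α + (1 + 659)/4 = 0. Since -659 ≡ 1 (mod 4), (1 + 659)/4 = 165 ∈ Z. The polynomial x^2 - x + 165 has discriminant 1 - 4·(165) = -659, which is not a perfect square in Q (d = -659 is squarefree and ≠ 1), so x^2 - x + 165 is irreducible over Q. It is the minimal polynomial of α.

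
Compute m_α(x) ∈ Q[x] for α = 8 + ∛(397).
m_α(x) = x^3 - 24x^2 + 192x - 909

Set β = α - 8 = ∛(397), so β^3 = 397. Then (α - 8)^3 - 397 = 0, i.e. α is a root of g(x) = (x - 8)^3 - 397 = x^3 - 24x^2 + 192x - 909. Since g(x) = h(x - 8) where h(x) = x^3 - 397, and h is irreducible over Q (because 397 is not a perfect cube, so h has no rational root, and a monic cubic with no rational root is irreducible), g is also irreducible (irreducibility is preserved under the substitution x → x - 8). Hence m_α(x) = x^3 - 24x^2 + 192x - 909.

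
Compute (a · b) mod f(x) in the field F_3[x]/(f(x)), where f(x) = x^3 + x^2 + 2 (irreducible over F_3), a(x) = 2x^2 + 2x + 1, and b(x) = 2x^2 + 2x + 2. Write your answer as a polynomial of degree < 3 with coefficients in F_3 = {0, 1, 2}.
a · b ≡ x (mod f(x))

Multiply in F_3[x]: a(x)·b(x) = (2x^2 + 2x + 1)·(2x^2 + 2x + 2) = x^4 + 2x^3 + x^2 + 2. This has degree ≥ 3, so divide by f(x) over F_3: x^4 + 2x^3 + x^2 + 2 = (x + 1)·(x^3 + x^2 + 2) + (x). Hence a·b ≡ x (mod f). (F_3[x]/(f) is a field with 3^3 = 27 elements since f is irreducible of degree 3.)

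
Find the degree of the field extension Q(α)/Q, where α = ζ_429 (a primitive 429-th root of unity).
[Q(α):Q] = 240

The minimal polynomial of ζ_429 over Q is the 429-th cyclotomic polynomial Φ_429(x), which is irreducible over Q and has degree φ(429) = 240. Hence [Q(α):Q] = φ(429) = 240.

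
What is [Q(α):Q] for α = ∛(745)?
[Q(α):Q] = 3

The minimal polynomial of α is x^3 - 745, irreducible over Q since 745 is not a perfect cube (so x^3 - 745 has no rational root). Hence [Q(α):Q] = deg(m_α) = 3.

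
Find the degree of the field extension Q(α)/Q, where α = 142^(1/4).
[Q(α):Q] = 4

α is a root of x^4 - 142. By Eisenstein's criterion at the prime p = 2 (which divides the constant term 142 but p^2 = 4 does not, since 142 is squarefree), x^4 - 142 is irreducible over Q. Hence [Q(α):Q] = 4.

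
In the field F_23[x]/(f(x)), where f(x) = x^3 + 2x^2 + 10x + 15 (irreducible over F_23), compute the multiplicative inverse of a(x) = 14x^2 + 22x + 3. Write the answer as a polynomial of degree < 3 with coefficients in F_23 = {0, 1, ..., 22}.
a(x)^(-1) ≡ 3x^2 + 15x + 2 (mod f(x))

Since f is irreducible over F_23, F_23[x]/(f) is a field and a(x) ≠ 0 has an inverse. Apply the extended Euclidean algorithm to f(x) and a(x) in F_23[x]: f(x) = (5x + 12)·a(x) + (7x + 2);  a(x) = (2x + 19)·(7x + 2) + (11). The last nonzero remainder is the constant 11 = gcd(f, a) in F_23. Back-substituting through the division chain expresses 11 = s(x)·a(x) + t(x)·f(x) with s(x) ≡ 10x^2 + 4x + 22 (mod f), so (10x^2 + 4x + 22)·a(x) ≡ 11 (mod f). Multiplying by 11^(-1) ≡ 21 in F_23 gives a(x)^(-1) ≡ 21·(10x^2 + 4x + 22) ≡ 3x^2 + 15x + 2 (mod f). Check: (14x^2 + 22x + 3)·(3x^2 + 15x + 2) = 19x^4 + 22x^2 + 20x + 6 ≡ 1 (mod x^3 + 2x^2 + 10x + 15).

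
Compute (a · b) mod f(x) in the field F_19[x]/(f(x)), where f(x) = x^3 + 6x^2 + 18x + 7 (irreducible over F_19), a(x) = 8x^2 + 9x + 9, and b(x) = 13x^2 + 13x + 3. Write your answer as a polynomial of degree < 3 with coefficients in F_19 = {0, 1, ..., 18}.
a · b ≡ 6x^2 + x + 17 (mod f(x))

Multiply in F_19[x]: a(x)·b(x) = (8x^2 + 9x + 9)·(13x^2 + 13x + 3) = 9x^4 + 12x^3 + 11x^2 + 11x + 8. This has degree ≥ 3, so divide by f(x) over F_19: 9x^4 + 12x^3 + 11x^2 + 11x + 8 = (9x + 15)·(x^3 + 6x^2 + 18x + 7) + (6x^2 + x + 17). Hence a·b ≡ 6x^2 + x + 17 (mod f). (F_19[x]/(f) is a field with 19^3 = 6859 elements since f is irreducible of degree 3.)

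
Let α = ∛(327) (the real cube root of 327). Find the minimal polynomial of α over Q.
m_α(x) = x^3 - 327

α satisfies α^3 = 327, so x^3 - 327 annihilates α. By the rational root test, a rational root p/q (in lowest terms) of x^3 - 327 would satisfy p^3 = 327 q^3, forcing q = 1 and p^3 = 327; but 327 is not a perfect cube, contradiction. A monic cubic over Q with no rational root is irreducible (any nontrivial factorization would include a linear factor). Hence x^3 - 327 is the minimal polynomial of α, and in particular [Q(α):Q] = 3.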